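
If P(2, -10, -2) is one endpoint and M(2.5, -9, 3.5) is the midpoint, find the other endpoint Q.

Q = 2M - P
  = (2·2.5 - 2, 2·(-9) - (-10), 2·3.5 - (-2))
  = (5 - 2, -18 + 10, 7 + 2)
  = (3, -8, 9)

(3, -8, 9)


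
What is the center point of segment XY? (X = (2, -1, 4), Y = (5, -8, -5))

M = ((x₁+x₂)/2, (y₁+y₂)/2, (z₁+z₂)/2)
  = ((2 + 5)/2, (-1 - 8)/2, (4 - 5)/2)
  = (7/2, -9/2, -1/2)
  = (3.5, -4.5, -0.5)

(3.5, -4.5, -0.5)


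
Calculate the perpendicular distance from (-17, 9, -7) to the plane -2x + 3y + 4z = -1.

distance = |a·x₀ + b·y₀ + c·z₀ - d| / √(a² + b² + c²)
  = |(-2)·(-17) + 3·9 + 4·(-7) - (-1)| / √((-2)² + 3² + 4²)
  = |34 + 27 - 28 + 1| / √(4 + 9 + 16)
  = |34| / √29
  = 34 / 5.385
  ≈ 6.314

6.314


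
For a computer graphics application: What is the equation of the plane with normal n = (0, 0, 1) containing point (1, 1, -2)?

The plane through P with normal n = (a, b, c) satisfies n·(r - P) = 0,
i.e. ax + by + cz = a·x₀ + b·y₀ + c·z₀.
d = 0·1 + 0·1 + 1·(-2)
  = 0 + 0 - 2
  = -2
Equation: z = -2

z = -2


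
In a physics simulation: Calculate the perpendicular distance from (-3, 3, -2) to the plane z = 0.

distance = |a·x₀ + b·y₀ + c·z₀ - d| / √(a² + b² + c²)
  = |0·(-3) + 0·3 + 1·(-2) - 0| / √(0² + 0² + 1²)
  = |0 + 0 - 2 + 0| / √(0 + 0 + 1)
  = |-2| / √1
  = 2 / 1
  ≈ 2

2


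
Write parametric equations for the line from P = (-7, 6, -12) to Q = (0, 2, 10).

Direction vector d = Q - P = (0 + 7, 2 - 6, 10 + 12) = (7, -4, 22)
Parametric form r = P + t·d:
x = -7 + 7t, y = 6 - 4t, z = -12 + 22t

x = -7 + 7t, y = 6 - 4t, z = -12 + 22t


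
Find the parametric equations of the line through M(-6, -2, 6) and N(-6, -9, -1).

Direction vector d = N - M = (-6 + 6, -9 + 2, -1 - 6) = (0, -7, -7)
Parametric form r = M + t·d:
x = -6, y = -2 - 7t, z = 6 - 7t

x = -6, y = -2 - 7t, z = 6 - 7t


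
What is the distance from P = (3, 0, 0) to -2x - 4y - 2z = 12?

distance = |a·x₀ + b·y₀ + c·z₀ - d| / √(a² + b² + c²)
  = |(-2)·3 + (-4)·0 + (-2)·0 - 12| / √((-2)² + (-4)² + (-2)²)
  = |-6 + 0 + 0 - 12| / √(4 + 16 + 4)
  = |-18| / √24
  = 18 / 4.899
  ≈ 3.674

3.674


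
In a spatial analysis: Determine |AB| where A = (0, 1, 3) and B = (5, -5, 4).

d = √[(x₂-x₁)² + (y₂-y₁)² + (z₂-z₁)²]
  = √[5² + (-6)² + 1²]
  = √[25 + 36 + 1]
  = √62
  ≈ 7.874

7.874


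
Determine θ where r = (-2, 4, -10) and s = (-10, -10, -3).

r·s = (-2)·(-10) + 4·(-10) + (-10)·(-3) = 20 - 40 + 30 = 10
|r| = √((-2)² + 4² + (-10)²) = √120 ≈ 10.95
|s| = √((-10)² + (-10)² + (-3)²) = √209 ≈ 14.46
cos θ = (r·s)/(|r||s|) = 10/(10.95·14.46) ≈ 0.06314
θ = arccos(0.06314) ≈ 86.38°

86.38°


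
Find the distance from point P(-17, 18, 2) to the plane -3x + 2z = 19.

distance = |a·x₀ + b·y₀ + c·z₀ - d| / √(a² + b² + c²)
  = |(-3)·(-17) + 0·18 + 2·2 - 19| / √((-3)² + 0² + 2²)
  = |51 + 0 + 4 - 19| / √(9 + 0 + 4)
  = |36| / √13
  = 36 / 3.606
  ≈ 9.985

9.985


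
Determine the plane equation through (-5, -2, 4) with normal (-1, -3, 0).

The plane through P with normal n = (a, b, c) satisfies n·(r - P) = 0,
i.e. ax + by + cz = a·x₀ + b·y₀ + c·z₀.
d = (-1)·(-5) + (-3)·(-2) + 0·4
  = 5 + 6 + 0
  = 11
Equation: -x - 3y = 11

-x - 3y = 11


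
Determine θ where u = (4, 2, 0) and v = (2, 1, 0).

u·v = 4·2 + 2·1 + 0·0 = 8 + 2 + 0 = 10
|u| = √(4² + 2² + 0²) = √20 ≈ 4.472
|v| = √(2² + 1² + 0²) = √5 ≈ 2.236
cos θ = (u·v)/(|u||v|) = 10/(4.472·2.236) ≈ 1
θ = arccos(1) ≈ 0°

0°


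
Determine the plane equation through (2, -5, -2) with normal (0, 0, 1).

The plane through P with normal n = (a, b, c) satisfies n·(r - P) = 0,
i.e. ax + by + cz = a·x₀ + b·y₀ + c·z₀.
d = 0·2 + 0·(-5) + 1·(-2)
  = 0 + 0 - 2
  = -2
Equation: z = -2

z = -2


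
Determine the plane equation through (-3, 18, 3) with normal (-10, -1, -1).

The plane through P with normal n = (a, b, c) satisfies n·(r - P) = 0,
i.e. ax + by + cz = a·x₀ + b·y₀ + c·z₀.
d = (-10)·(-3) + (-1)·18 + (-1)·3
  = 30 - 18 - 3
  = 9
Equation: -10x - y - z = 9

-10x - y - z = 9


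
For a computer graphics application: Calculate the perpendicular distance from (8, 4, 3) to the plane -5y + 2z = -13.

distance = |a·x₀ + b·y₀ + c·z₀ - d| / √(a² + b² + c²)
  = |0·8 + (-5)·4 + 2·3 - (-13)| / √(0² + (-5)² + 2²)
  = |0 - 20 + 6 + 13| / √(0 + 25 + 4)
  = |-1| / √29
  = 1 / 5.385
  ≈ 0.1857

0.1857


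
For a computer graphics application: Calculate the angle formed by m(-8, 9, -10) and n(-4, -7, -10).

m·n = (-8)·(-4) + 9·(-7) + (-10)·(-10) = 32 - 63 + 100 = 69
|m| = √((-8)² + 9² + (-10)²) = √245 ≈ 15.65
|n| = √((-4)² + (-7)² + (-10)²) = √165 ≈ 12.85
cos θ = (m·n)/(|m||n|) = 69/(15.65·12.85) ≈ 0.3432
θ = arccos(0.3432) ≈ 69.93°

69.93°


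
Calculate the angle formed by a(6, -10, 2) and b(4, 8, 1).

a·b = 6·4 + (-10)·8 + 2·1 = 24 - 80 + 2 = -54
|a| = √(6² + (-10)² + 2²) = √140 ≈ 11.83
|b| = √(4² + 8² + 1²) = √81 ≈ 9
cos θ = (a·b)/(|a||b|) = -54/(11.83·9) ≈ -0.5071
θ = arccos(-0.5071) ≈ 120.5°

120.5°


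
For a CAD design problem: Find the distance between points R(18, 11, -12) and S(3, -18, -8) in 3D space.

d = √[(x₂-x₁)² + (y₂-y₁)² + (z₂-z₁)²]
  = √[(-15)² + (-29)² + 4²]
  = √[225 + 841 + 16]
  = √1082
  ≈ 32.89

32.89


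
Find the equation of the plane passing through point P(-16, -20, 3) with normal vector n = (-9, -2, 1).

The plane through P with normal n = (a, b, c) satisfies n·(r - P) = 0,
i.e. ax + by + cz = a·x₀ + b·y₀ + c·z₀.
d = (-9)·(-16) + (-2)·(-20) + 1·3
  = 144 + 40 + 3
  = 187
Equation: -9x - 2y + z = 187

-9x - 2y + z = 187


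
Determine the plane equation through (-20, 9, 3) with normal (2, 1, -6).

The plane through P with normal n = (a, b, c) satisfies n·(r - P) = 0,
i.e. ax + by + cz = a·x₀ + b·y₀ + c·z₀.
d = 2·(-20) + 1·9 + (-6)·3
  = -40 + 9 - 18
  = -49
Equation: 2x + y - 6z = -49

2x + y - 6z = -49


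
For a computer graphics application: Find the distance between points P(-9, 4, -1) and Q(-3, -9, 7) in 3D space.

d = √[(x₂-x₁)² + (y₂-y₁)² + (z₂-z₁)²]
  = √[6² + (-13)² + 8²]
  = √[36 + 169 + 64]
  = √269
  ≈ 16.4

16.4


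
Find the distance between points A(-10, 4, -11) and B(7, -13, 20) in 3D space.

d = √[(x₂-x₁)² + (y₂-y₁)² + (z₂-z₁)²]
  = √[17² + (-17)² + 31²]
  = √[289 + 289 + 961]
  = √1539
  ≈ 39.23

39.23


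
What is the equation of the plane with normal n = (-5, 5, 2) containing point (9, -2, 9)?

The plane through P with normal n = (a, b, c) satisfies n·(r - P) = 0,
i.e. ax + by + cz = a·x₀ + b·y₀ + c·z₀.
d = (-5)·9 + 5·(-2) + 2·9
  = -45 - 10 + 18
  = -37
Equation: -5x + 5y + 2z = -37

-5x + 5y + 2z = -37


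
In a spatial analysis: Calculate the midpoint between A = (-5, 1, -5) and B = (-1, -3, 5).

M = ((x₁+x₂)/2, (y₁+y₂)/2, (z₁+z₂)/2)
  = ((-5 - 1)/2, (1 - 3)/2, (-5 + 5)/2)
  = (-6/2, -2/2, 0/2)
  = (-3, -1, 0)

(-3, -1, 0)


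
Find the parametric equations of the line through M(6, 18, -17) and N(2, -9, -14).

Direction vector d = N - M = (2 - 6, -9 - 18, -14 + 17) = (-4, -27, 3)
Parametric form r = M + t·d:
x = 6 - 4t, y = 18 - 27t, z = -17 + 3t

x = 6 - 4t, y = 18 - 27t, z = -17 + 3t


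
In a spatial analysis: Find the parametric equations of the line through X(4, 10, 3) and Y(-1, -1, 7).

Direction vector d = Y - X = (-1 - 4, -1 - 10, 7 - 3) = (-5, -11, 4)
Parametric form r = X + t·d:
x = 4 - 5t, y = 10 - 11t, z = 3 + 4t

x = 4 - 5t, y = 10 - 11t, z = 3 + 4t


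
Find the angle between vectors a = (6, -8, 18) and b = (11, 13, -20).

a·b = 6·11 + (-8)·13 + 18·(-20) = 66 - 104 - 360 = -398
|a| = √(6² + (-8)² + 18²) = √424 ≈ 20.59
|b| = √(11² + 13² + (-20)²) = √690 ≈ 26.27
cos θ = (a·b)/(|a||b|) = -398/(20.59·26.27) ≈ -0.7358
θ = arccos(-0.7358) ≈ 137.4°

137.4°


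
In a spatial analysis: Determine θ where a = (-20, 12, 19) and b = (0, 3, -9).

a·b = (-20)·0 + 12·3 + 19·(-9) = 0 + 36 - 171 = -135
|a| = √((-20)² + 12² + 19²) = √905 ≈ 30.08
|b| = √(0² + 3² + (-9)²) = √90 ≈ 9.487
cos θ = (a·b)/(|a||b|) = -135/(30.08·9.487) ≈ -0.473
θ = arccos(-0.473) ≈ 118.2°

118.2°


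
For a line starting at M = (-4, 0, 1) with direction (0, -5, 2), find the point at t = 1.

P(t) = M + t·d
  = (-4 + 0·1, 0 + (-5)·1, 1 + 2·1)
  = (-4 + 0, 0 - 5, 1 + 2)
  = (-4, -5, 3)

(-4, -5, 3)


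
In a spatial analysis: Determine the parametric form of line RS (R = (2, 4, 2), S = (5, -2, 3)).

Direction vector d = S - R = (5 - 2, -2 - 4, 3 - 2) = (3, -6, 1)
Parametric form r = R + t·d:
x = 2 + 3t, y = 4 - 6t, z = 2 + t

x = 2 + 3t, y = 4 - 6t, z = 2 + t


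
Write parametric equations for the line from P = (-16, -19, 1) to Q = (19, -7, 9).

Direction vector d = Q - P = (19 + 16, -7 + 19, 9 - 1) = (35, 12, 8)
Parametric form r = P + t·d:
x = -16 + 35t, y = -19 + 12t, z = 1 + 8t

x = -16 + 35t, y = -19 + 12t, z = 1 + 8t


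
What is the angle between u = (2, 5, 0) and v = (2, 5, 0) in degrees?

u·v = 2·2 + 5·5 + 0·0 = 4 + 25 + 0 = 29
|u| = √(2² + 5² + 0²) = √29 ≈ 5.385
|v| = √(2² + 5² + 0²) = √29 ≈ 5.385
cos θ = (u·v)/(|u||v|) = 29/(5.385·5.385) ≈ 1
θ = arccos(1) ≈ 0°

0°


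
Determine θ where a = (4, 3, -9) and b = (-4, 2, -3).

a·b = 4·(-4) + 3·2 + (-9)·(-3) = -16 + 6 + 27 = 17
|a| = √(4² + 3² + (-9)²) = √106 ≈ 10.3
|b| = √((-4)² + 2² + (-3)²) = √29 ≈ 5.385
cos θ = (a·b)/(|a||b|) = 17/(10.3·5.385) ≈ 0.3066
θ = arccos(0.3066) ≈ 72.14°

72.14°


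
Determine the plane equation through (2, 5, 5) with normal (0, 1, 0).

The plane through P with normal n = (a, b, c) satisfies n·(r - P) = 0,
i.e. ax + by + cz = a·x₀ + b·y₀ + c·z₀.
d = 0·2 + 1·5 + 0·5
  = 0 + 5 + 0
  = 5
Equation: y = 5

y = 5


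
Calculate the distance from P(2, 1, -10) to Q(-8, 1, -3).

d = √[(x₂-x₁)² + (y₂-y₁)² + (z₂-z₁)²]
  = √[(-10)² + 0² + 7²]
  = √[100 + 0 + 49]
  = √149
  ≈ 12.21

12.21


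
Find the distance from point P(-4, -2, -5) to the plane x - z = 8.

distance = |a·x₀ + b·y₀ + c·z₀ - d| / √(a² + b² + c²)
  = |1·(-4) + 0·(-2) + (-1)·(-5) - 8| / √(1² + 0² + (-1)²)
  = |-4 + 0 + 5 - 8| / √(1 + 0 + 1)
  = |-7| / √2
  = 7 / 1.414
  ≈ 4.95

4.95


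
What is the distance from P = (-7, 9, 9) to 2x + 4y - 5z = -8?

distance = |a·x₀ + b·y₀ + c·z₀ - d| / √(a² + b² + c²)
  = |2·(-7) + 4·9 + (-5)·9 - (-8)| / √(2² + 4² + (-5)²)
  = |-14 + 36 - 45 + 8| / √(4 + 16 + 25)
  = |-15| / √45
  = 15 / 6.708
  ≈ 2.236

2.236


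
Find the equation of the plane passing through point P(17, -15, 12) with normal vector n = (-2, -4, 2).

The plane through P with normal n = (a, b, c) satisfies n·(r - P) = 0,
i.e. ax + by + cz = a·x₀ + b·y₀ + c·z₀.
d = (-2)·17 + (-4)·(-15) + 2·12
  = -34 + 60 + 24
  = 50
Equation: -2x - 4y + 2z = 50

-2x - 4y + 2z = 50


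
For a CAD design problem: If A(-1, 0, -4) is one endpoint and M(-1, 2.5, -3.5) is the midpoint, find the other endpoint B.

B = 2M - A
  = (2·(-1) - (-1), 2·2.5 - 0, 2·(-3.5) - (-4))
  = (-2 + 1, 5 + 0, -7 + 4)
  = (-1, 5, -3)

(-1, 5, -3)


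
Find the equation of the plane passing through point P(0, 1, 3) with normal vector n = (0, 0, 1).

The plane through P with normal n = (a, b, c) satisfies n·(r - P) = 0,
i.e. ax + by + cz = a·x₀ + b·y₀ + c·z₀.
d = 0·0 + 0·1 + 1·3
  = 0 + 0 + 3
  = 3
Equation: z = 3

z = 3


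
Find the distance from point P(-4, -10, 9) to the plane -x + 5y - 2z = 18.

distance = |a·x₀ + b·y₀ + c·z₀ - d| / √(a² + b² + c²)
  = |(-1)·(-4) + 5·(-10) + (-2)·9 - 18| / √((-1)² + 5² + (-2)²)
  = |4 - 50 - 18 - 18| / √(1 + 25 + 4)
  = |-82| / √30
  = 82 / 5.477
  ≈ 14.97

14.97


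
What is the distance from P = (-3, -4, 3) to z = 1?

distance = |a·x₀ + b·y₀ + c·z₀ - d| / √(a² + b² + c²)
  = |0·(-3) + 0·(-4) + 1·3 - 1| / √(0² + 0² + 1²)
  = |0 + 0 + 3 - 1| / √(0 + 0 + 1)
  = |2| / √1
  = 2 / 1
  ≈ 2

2


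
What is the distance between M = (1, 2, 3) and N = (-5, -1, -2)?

d = √[(x₂-x₁)² + (y₂-y₁)² + (z₂-z₁)²]
  = √[(-6)² + (-3)² + (-5)²]
  = √[36 + 9 + 25]
  = √70
  ≈ 8.367

8.367


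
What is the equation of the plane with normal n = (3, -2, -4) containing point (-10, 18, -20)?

The plane through P with normal n = (a, b, c) satisfies n·(r - P) = 0,
i.e. ax + by + cz = a·x₀ + b·y₀ + c·z₀.
d = 3·(-10) + (-2)·18 + (-4)·(-20)
  = -30 - 36 + 80
  = 14
Equation: 3x - 2y - 4z = 14

3x - 2y - 4z = 14


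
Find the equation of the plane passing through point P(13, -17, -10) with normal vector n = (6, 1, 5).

The plane through P with normal n = (a, b, c) satisfies n·(r - P) = 0,
i.e. ax + by + cz = a·x₀ + b·y₀ + c·z₀.
d = 6·13 + 1·(-17) + 5·(-10)
  = 78 - 17 - 50
  = 11
Equation: 6x + y + 5z = 11

6x + y + 5z = 11


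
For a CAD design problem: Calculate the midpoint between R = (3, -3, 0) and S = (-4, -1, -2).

M = ((x₁+x₂)/2, (y₁+y₂)/2, (z₁+z₂)/2)
  = ((3 - 4)/2, (-3 - 1)/2, (0 - 2)/2)
  = (-1/2, -4/2, -2/2)
  = (-0.5, -2, -1)

(-0.5, -2, -1)


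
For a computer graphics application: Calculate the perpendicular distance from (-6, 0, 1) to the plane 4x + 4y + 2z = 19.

distance = |a·x₀ + b·y₀ + c·z₀ - d| / √(a² + b² + c²)
  = |4·(-6) + 4·0 + 2·1 - 19| / √(4² + 4² + 2²)
  = |-24 + 0 + 2 - 19| / √(16 + 16 + 4)
  = |-41| / √36
  = 41 / 6
  ≈ 6.833

6.833


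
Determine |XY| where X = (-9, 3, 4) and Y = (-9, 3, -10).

d = √[(x₂-x₁)² + (y₂-y₁)² + (z₂-z₁)²]
  = √[0² + 0² + (-14)²]
  = √[0 + 0 + 196]
  = √196
  ≈ 14

14


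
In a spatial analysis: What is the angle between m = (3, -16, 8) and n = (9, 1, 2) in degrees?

m·n = 3·9 + (-16)·1 + 8·2 = 27 - 16 + 16 = 27
|m| = √(3² + (-16)² + 8²) = √329 ≈ 18.14
|n| = √(9² + 1² + 2²) = √86 ≈ 9.274
cos θ = (m·n)/(|m||n|) = 27/(18.14·9.274) ≈ 0.1605
θ = arccos(0.1605) ≈ 80.76°

80.76°


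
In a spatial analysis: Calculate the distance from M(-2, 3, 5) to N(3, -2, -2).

d = √[(x₂-x₁)² + (y₂-y₁)² + (z₂-z₁)²]
  = √[5² + (-5)² + (-7)²]
  = √[25 + 25 + 49]
  = √99
  ≈ 9.95

9.95


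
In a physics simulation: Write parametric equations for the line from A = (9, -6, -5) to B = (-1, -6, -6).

Direction vector d = B - A = (-1 - 9, -6 + 6, -6 + 5) = (-10, 0, -1)
Parametric form r = A + t·d:
x = 9 - 10t, y = -6, z = -5 - t

x = 9 - 10t, y = -6, z = -5 - t


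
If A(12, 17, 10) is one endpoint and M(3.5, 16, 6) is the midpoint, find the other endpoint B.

B = 2M - A
  = (2·3.5 - 12, 2·16 - 17, 2·6 - 10)
  = (7 - 12, 32 - 17, 12 - 10)
  = (-5, 15, 2)

(-5, 15, 2)


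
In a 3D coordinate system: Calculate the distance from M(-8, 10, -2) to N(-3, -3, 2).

d = √[(x₂-x₁)² + (y₂-y₁)² + (z₂-z₁)²]
  = √[5² + (-13)² + 4²]
  = √[25 + 169 + 16]
  = √210
  ≈ 14.49

14.49


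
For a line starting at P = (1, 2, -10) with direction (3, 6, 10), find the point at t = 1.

P(t) = P + t·d
  = (1 + 3·1, 2 + 6·1, -10 + 10·1)
  = (1 + 3, 2 + 6, -10 + 10)
  = (4, 8, 0)

(4, 8, 0)


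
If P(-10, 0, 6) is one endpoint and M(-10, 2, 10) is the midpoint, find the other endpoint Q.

Q = 2M - P
  = (2·(-10) - (-10), 2·2 - 0, 2·10 - 6)
  = (-20 + 10, 4 + 0, 20 - 6)
  = (-10, 4, 14)

(-10, 4, 14)


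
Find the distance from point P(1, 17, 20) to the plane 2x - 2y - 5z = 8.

distance = |a·x₀ + b·y₀ + c·z₀ - d| / √(a² + b² + c²)
  = |2·1 + (-2)·17 + (-5)·20 - 8| / √(2² + (-2)² + (-5)²)
  = |2 - 34 - 100 - 8| / √(4 + 4 + 25)
  = |-140| / √33
  = 140 / 5.745
  ≈ 24.37

24.37


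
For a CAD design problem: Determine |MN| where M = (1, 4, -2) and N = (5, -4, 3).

d = √[(x₂-x₁)² + (y₂-y₁)² + (z₂-z₁)²]
  = √[4² + (-8)² + 5²]
  = √[16 + 64 + 25]
  = √105
  ≈ 10.25

10.25


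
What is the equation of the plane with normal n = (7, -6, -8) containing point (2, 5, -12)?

The plane through P with normal n = (a, b, c) satisfies n·(r - P) = 0,
i.e. ax + by + cz = a·x₀ + b·y₀ + c·z₀.
d = 7·2 + (-6)·5 + (-8)·(-12)
  = 14 - 30 + 96
  = 80
Equation: 7x - 6y - 8z = 80

7x - 6y - 8z = 80


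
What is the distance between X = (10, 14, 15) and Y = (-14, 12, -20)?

d = √[(x₂-x₁)² + (y₂-y₁)² + (z₂-z₁)²]
  = √[(-24)² + (-2)² + (-35)²]
  = √[576 + 4 + 1225]
  = √1805
  ≈ 42.49

42.49


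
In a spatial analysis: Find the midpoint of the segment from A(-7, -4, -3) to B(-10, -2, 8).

M = ((x₁+x₂)/2, (y₁+y₂)/2, (z₁+z₂)/2)
  = ((-7 - 10)/2, (-4 - 2)/2, (-3 + 8)/2)
  = (-17/2, -6/2, 5/2)
  = (-8.5, -3, 2.5)

(-8.5, -3, 2.5)


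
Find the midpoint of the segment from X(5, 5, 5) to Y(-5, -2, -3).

M = ((x₁+x₂)/2, (y₁+y₂)/2, (z₁+z₂)/2)
  = ((5 - 5)/2, (5 - 2)/2, (5 - 3)/2)
  = (0/2, 3/2, 2/2)
  = (0, 1.5, 1)

(0, 1.5, 1)


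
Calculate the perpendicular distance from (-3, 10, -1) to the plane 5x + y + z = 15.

distance = |a·x₀ + b·y₀ + c·z₀ - d| / √(a² + b² + c²)
  = |5·(-3) + 1·10 + 1·(-1) - 15| / √(5² + 1² + 1²)
  = |-15 + 10 - 1 - 15| / √(25 + 1 + 1)
  = |-21| / √27
  = 21 / 5.196
  ≈ 4.041

4.041


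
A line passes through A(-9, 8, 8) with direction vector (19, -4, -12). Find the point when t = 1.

P(t) = A + t·d
  = (-9 + 19·1, 8 + (-4)·1, 8 + (-12)·1)
  = (-9 + 19, 8 - 4, 8 - 12)
  = (10, 4, -4)

(10, 4, -4)


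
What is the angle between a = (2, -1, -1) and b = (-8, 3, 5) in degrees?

a·b = 2·(-8) + (-1)·3 + (-1)·5 = -16 - 3 - 5 = -24
|a| = √(2² + (-1)² + (-1)²) = √6 ≈ 2.449
|b| = √((-8)² + 3² + 5²) = √98 ≈ 9.899
cos θ = (a·b)/(|a||b|) = -24/(2.449·9.899) ≈ -0.9897
θ = arccos(-0.9897) ≈ 171.8°

171.8°


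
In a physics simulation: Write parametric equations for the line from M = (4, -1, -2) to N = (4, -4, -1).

Direction vector d = N - M = (4 - 4, -4 + 1, -1 + 2) = (0, -3, 1)
Parametric form r = M + t·d:
x = 4, y = -1 - 3t, z = -2 + t

x = 4, y = -1 - 3t, z = -2 + t


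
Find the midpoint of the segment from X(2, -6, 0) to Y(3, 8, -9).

M = ((x₁+x₂)/2, (y₁+y₂)/2, (z₁+z₂)/2)
  = ((2 + 3)/2, (-6 + 8)/2, (0 - 9)/2)
  = (5/2, 2/2, -9/2)
  = (2.5, 1, -4.5)

(2.5, 1, -4.5)


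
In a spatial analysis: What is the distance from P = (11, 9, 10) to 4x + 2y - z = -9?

distance = |a·x₀ + b·y₀ + c·z₀ - d| / √(a² + b² + c²)
  = |4·11 + 2·9 + (-1)·10 - (-9)| / √(4² + 2² + (-1)²)
  = |44 + 18 - 10 + 9| / √(16 + 4 + 1)
  = |61| / √21
  = 61 / 4.583
  ≈ 13.31

13.31


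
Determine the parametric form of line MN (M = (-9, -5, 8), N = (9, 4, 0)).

Direction vector d = N - M = (9 + 9, 4 + 5, 0 - 8) = (18, 9, -8)
Parametric form r = M + t·d:
x = -9 + 18t, y = -5 + 9t, z = 8 - 8t

x = -9 + 18t, y = -5 + 9t, z = 8 - 8t


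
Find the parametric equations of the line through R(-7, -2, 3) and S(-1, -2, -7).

Direction vector d = S - R = (-1 + 7, -2 + 2, -7 - 3) = (6, 0, -10)
Parametric form r = R + t·d:
x = -7 + 6t, y = -2, z = 3 - 10t

x = -7 + 6t, y = -2, z = 3 - 10t


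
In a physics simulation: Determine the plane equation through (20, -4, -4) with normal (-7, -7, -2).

The plane through P with normal n = (a, b, c) satisfies n·(r - P) = 0,
i.e. ax + by + cz = a·x₀ + b·y₀ + c·z₀.
d = (-7)·20 + (-7)·(-4) + (-2)·(-4)
  = -140 + 28 + 8
  = -104
Equation: -7x - 7y - 2z = -104

-7x - 7y - 2z = -104


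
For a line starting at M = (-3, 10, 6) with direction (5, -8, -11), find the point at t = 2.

P(t) = M + t·d
  = (-3 + 5·2, 10 + (-8)·2, 6 + (-11)·2)
  = (-3 + 10, 10 - 16, 6 - 22)
  = (7, -6, -16)

(7, -6, -16)


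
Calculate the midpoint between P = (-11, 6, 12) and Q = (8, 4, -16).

M = ((x₁+x₂)/2, (y₁+y₂)/2, (z₁+z₂)/2)
  = ((-11 + 8)/2, (6 + 4)/2, (12 - 16)/2)
  = (-3/2, 10/2, -4/2)
  = (-1.5, 5, -2)

(-1.5, 5, -2)


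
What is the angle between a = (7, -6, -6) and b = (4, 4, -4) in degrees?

a·b = 7·4 + (-6)·4 + (-6)·(-4) = 28 - 24 + 24 = 28
|a| = √(7² + (-6)² + (-6)²) = √121 ≈ 11
|b| = √(4² + 4² + (-4)²) = √48 ≈ 6.928
cos θ = (a·b)/(|a||b|) = 28/(11·6.928) ≈ 0.3674
θ = arccos(0.3674) ≈ 68.44°

68.44°


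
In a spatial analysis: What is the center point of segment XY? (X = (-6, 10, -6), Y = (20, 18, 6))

M = ((x₁+x₂)/2, (y₁+y₂)/2, (z₁+z₂)/2)
  = ((-6 + 20)/2, (10 + 18)/2, (-6 + 6)/2)
  = (14/2, 28/2, 0/2)
  = (7, 14, 0)

(7, 14, 0)


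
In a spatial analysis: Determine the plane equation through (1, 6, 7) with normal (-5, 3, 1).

The plane through P with normal n = (a, b, c) satisfies n·(r - P) = 0,
i.e. ax + by + cz = a·x₀ + b·y₀ + c·z₀.
d = (-5)·1 + 3·6 + 1·7
  = -5 + 18 + 7
  = 20
Equation: -5x + 3y + z = 20

-5x + 3y + z = 20


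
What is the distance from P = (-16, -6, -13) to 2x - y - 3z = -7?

distance = |a·x₀ + b·y₀ + c·z₀ - d| / √(a² + b² + c²)
  = |2·(-16) + (-1)·(-6) + (-3)·(-13) - (-7)| / √(2² + (-1)² + (-3)²)
  = |-32 + 6 + 39 + 7| / √(4 + 1 + 9)
  = |20| / √14
  = 20 / 3.742
  ≈ 5.345

5.345


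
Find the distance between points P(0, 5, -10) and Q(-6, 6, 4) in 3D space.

d = √[(x₂-x₁)² + (y₂-y₁)² + (z₂-z₁)²]
  = √[(-6)² + 1² + 14²]
  = √[36 + 1 + 196]
  = √233
  ≈ 15.26

15.26


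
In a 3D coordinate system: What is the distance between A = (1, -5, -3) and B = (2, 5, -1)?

d = √[(x₂-x₁)² + (y₂-y₁)² + (z₂-z₁)²]
  = √[1² + 10² + 2²]
  = √[1 + 100 + 4]
  = √105
  ≈ 10.25

10.25


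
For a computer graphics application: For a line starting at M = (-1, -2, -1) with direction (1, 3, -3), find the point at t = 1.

P(t) = M + t·d
  = (-1 + 1·1, -2 + 3·1, -1 + (-3)·1)
  = (-1 + 1, -2 + 3, -1 - 3)
  = (0, 1, -4)

(0, 1, -4)


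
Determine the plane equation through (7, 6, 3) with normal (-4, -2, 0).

The plane through P with normal n = (a, b, c) satisfies n·(r - P) = 0,
i.e. ax + by + cz = a·x₀ + b·y₀ + c·z₀.
d = (-4)·7 + (-2)·6 + 0·3
  = -28 - 12 + 0
  = -40
Equation: -4x - 2y = -40

-4x - 2y = -40


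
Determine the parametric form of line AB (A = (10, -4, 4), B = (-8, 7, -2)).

Direction vector d = B - A = (-8 - 10, 7 + 4, -2 - 4) = (-18, 11, -6)
Parametric form r = A + t·d:
x = 10 - 18t, y = -4 + 11t, z = 4 - 6t

x = 10 - 18t, y = -4 + 11t, z = 4 - 6t


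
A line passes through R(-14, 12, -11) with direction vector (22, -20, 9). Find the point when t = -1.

P(t) = R + t·d
  = (-14 + 22·(-1), 12 + (-20)·(-1), -11 + 9·(-1))
  = (-14 - 22, 12 + 20, -11 - 9)
  = (-36, 32, -20)

(-36, 32, -20)


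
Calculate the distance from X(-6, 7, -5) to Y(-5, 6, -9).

d = √[(x₂-x₁)² + (y₂-y₁)² + (z₂-z₁)²]
  = √[1² + (-1)² + (-4)²]
  = √[1 + 1 + 16]
  = √18
  ≈ 4.243

4.243


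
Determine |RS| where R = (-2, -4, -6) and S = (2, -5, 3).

d = √[(x₂-x₁)² + (y₂-y₁)² + (z₂-z₁)²]
  = √[4² + (-1)² + 9²]
  = √[16 + 1 + 81]
  = √98
  ≈ 9.899

9.899


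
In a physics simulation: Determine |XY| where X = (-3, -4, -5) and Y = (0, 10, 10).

d = √[(x₂-x₁)² + (y₂-y₁)² + (z₂-z₁)²]
  = √[3² + 14² + 15²]
  = √[9 + 196 + 225]
  = √430
  ≈ 20.74

20.74


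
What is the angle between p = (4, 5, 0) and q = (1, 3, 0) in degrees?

p·q = 4·1 + 5·3 + 0·0 = 4 + 15 + 0 = 19
|p| = √(4² + 5² + 0²) = √41 ≈ 6.403
|q| = √(1² + 3² + 0²) = √10 ≈ 3.162
cos θ = (p·q)/(|p||q|) = 19/(6.403·3.162) ≈ 0.9383
θ = arccos(0.9383) ≈ 20.22°

20.22°


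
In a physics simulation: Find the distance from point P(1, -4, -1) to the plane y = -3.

distance = |a·x₀ + b·y₀ + c·z₀ - d| / √(a² + b² + c²)
  = |0·1 + 1·(-4) + 0·(-1) - (-3)| / √(0² + 1² + 0²)
  = |0 - 4 + 0 + 3| / √(0 + 1 + 0)
  = |-1| / √1
  = 1 / 1
  ≈ 1

1


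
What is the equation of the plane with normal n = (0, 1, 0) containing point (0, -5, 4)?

The plane through P with normal n = (a, b, c) satisfies n·(r - P) = 0,
i.e. ax + by + cz = a·x₀ + b·y₀ + c·z₀.
d = 0·0 + 1·(-5) + 0·4
  = 0 - 5 + 0
  = -5
Equation: y = -5

y = -5


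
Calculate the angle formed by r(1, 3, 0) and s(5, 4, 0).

r·s = 1·5 + 3·4 + 0·0 = 5 + 12 + 0 = 17
|r| = √(1² + 3² + 0²) = √10 ≈ 3.162
|s| = √(5² + 4² + 0²) = √41 ≈ 6.403
cos θ = (r·s)/(|r||s|) = 17/(3.162·6.403) ≈ 0.8396
θ = arccos(0.8396) ≈ 32.91°

32.91°


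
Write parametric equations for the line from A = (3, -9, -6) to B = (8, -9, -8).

Direction vector d = B - A = (8 - 3, -9 + 9, -8 + 6) = (5, 0, -2)
Parametric form r = A + t·d:
x = 3 + 5t, y = -9, z = -6 - 2t

x = 3 + 5t, y = -9, z = -6 - 2t


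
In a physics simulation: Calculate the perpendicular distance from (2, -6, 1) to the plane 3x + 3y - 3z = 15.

distance = |a·x₀ + b·y₀ + c·z₀ - d| / √(a² + b² + c²)
  = |3·2 + 3·(-6) + (-3)·1 - 15| / √(3² + 3² + (-3)²)
  = |6 - 18 - 3 - 15| / √(9 + 9 + 9)
  = |-30| / √27
  = 30 / 5.196
  ≈ 5.774

5.774


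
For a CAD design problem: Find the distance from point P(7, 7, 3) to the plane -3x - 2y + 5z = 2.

distance = |a·x₀ + b·y₀ + c·z₀ - d| / √(a² + b² + c²)
  = |(-3)·7 + (-2)·7 + 5·3 - 2| / √((-3)² + (-2)² + 5²)
  = |-21 - 14 + 15 - 2| / √(9 + 4 + 25)
  = |-22| / √38
  = 22 / 6.164
  ≈ 3.569

3.569


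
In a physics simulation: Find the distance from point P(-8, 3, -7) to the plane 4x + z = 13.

distance = |a·x₀ + b·y₀ + c·z₀ - d| / √(a² + b² + c²)
  = |4·(-8) + 0·3 + 1·(-7) - 13| / √(4² + 0² + 1²)
  = |-32 + 0 - 7 - 13| / √(16 + 0 + 1)
  = |-52| / √17
  = 52 / 4.123
  ≈ 12.61

12.61


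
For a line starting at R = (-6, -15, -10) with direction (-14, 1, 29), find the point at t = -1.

P(t) = R + t·d
  = (-6 + (-14)·(-1), -15 + 1·(-1), -10 + 29·(-1))
  = (-6 + 14, -15 - 1, -10 - 29)
  = (8, -16, -39)

(8, -16, -39)


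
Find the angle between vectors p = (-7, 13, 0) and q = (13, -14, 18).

p·q = (-7)·13 + 13·(-14) + 0·18 = -91 - 182 + 0 = -273
|p| = √((-7)² + 13² + 0²) = √218 ≈ 14.76
|q| = √(13² + (-14)² + 18²) = √689 ≈ 26.25
cos θ = (p·q)/(|p||q|) = -273/(14.76·26.25) ≈ -0.7044
θ = arccos(-0.7044) ≈ 134.8°

134.8°


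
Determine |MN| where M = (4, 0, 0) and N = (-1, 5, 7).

d = √[(x₂-x₁)² + (y₂-y₁)² + (z₂-z₁)²]
  = √[(-5)² + 5² + 7²]
  = √[25 + 25 + 49]
  = √99
  ≈ 9.95

9.95


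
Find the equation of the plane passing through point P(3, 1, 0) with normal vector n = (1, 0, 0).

The plane through P with normal n = (a, b, c) satisfies n·(r - P) = 0,
i.e. ax + by + cz = a·x₀ + b·y₀ + c·z₀.
d = 1·3 + 0·1 + 0·0
  = 3 + 0 + 0
  = 3
Equation: x = 3

x = 3


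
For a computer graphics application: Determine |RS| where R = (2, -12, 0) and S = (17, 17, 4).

d = √[(x₂-x₁)² + (y₂-y₁)² + (z₂-z₁)²]
  = √[15² + 29² + 4²]
  = √[225 + 841 + 16]
  = √1082
  ≈ 32.89

32.89


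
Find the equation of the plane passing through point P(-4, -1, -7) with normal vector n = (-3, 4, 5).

The plane through P with normal n = (a, b, c) satisfies n·(r - P) = 0,
i.e. ax + by + cz = a·x₀ + b·y₀ + c·z₀.
d = (-3)·(-4) + 4·(-1) + 5·(-7)
  = 12 - 4 - 35
  = -27
Equation: -3x + 4y + 5z = -27

-3x + 4y + 5z = -27


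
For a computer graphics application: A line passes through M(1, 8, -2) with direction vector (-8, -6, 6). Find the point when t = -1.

P(t) = M + t·d
  = (1 + (-8)·(-1), 8 + (-6)·(-1), -2 + 6·(-1))
  = (1 + 8, 8 + 6, -2 - 6)
  = (9, 14, -8)

(9, 14, -8)


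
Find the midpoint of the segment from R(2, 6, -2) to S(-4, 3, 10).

M = ((x₁+x₂)/2, (y₁+y₂)/2, (z₁+z₂)/2)
  = ((2 - 4)/2, (6 + 3)/2, (-2 + 10)/2)
  = (-2/2, 9/2, 8/2)
  = (-1, 4.5, 4)

(-1, 4.5, 4)


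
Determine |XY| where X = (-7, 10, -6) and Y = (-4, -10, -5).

d = √[(x₂-x₁)² + (y₂-y₁)² + (z₂-z₁)²]
  = √[3² + (-20)² + 1²]
  = √[9 + 400 + 1]
  = √410
  ≈ 20.25

20.25


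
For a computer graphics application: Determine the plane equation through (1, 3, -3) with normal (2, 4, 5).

The plane through P with normal n = (a, b, c) satisfies n·(r - P) = 0,
i.e. ax + by + cz = a·x₀ + b·y₀ + c·z₀.
d = 2·1 + 4·3 + 5·(-3)
  = 2 + 12 - 15
  = -1
Equation: 2x + 4y + 5z = -1

2x + 4y + 5z = -1


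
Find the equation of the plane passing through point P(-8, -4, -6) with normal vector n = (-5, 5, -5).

The plane through P with normal n = (a, b, c) satisfies n·(r - P) = 0,
i.e. ax + by + cz = a·x₀ + b·y₀ + c·z₀.
d = (-5)·(-8) + 5·(-4) + (-5)·(-6)
  = 40 - 20 + 30
  = 50
Equation: -5x + 5y - 5z = 50

-5x + 5y - 5z = 50


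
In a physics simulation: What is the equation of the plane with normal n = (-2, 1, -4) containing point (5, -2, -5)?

The plane through P with normal n = (a, b, c) satisfies n·(r - P) = 0,
i.e. ax + by + cz = a·x₀ + b·y₀ + c·z₀.
d = (-2)·5 + 1·(-2) + (-4)·(-5)
  = -10 - 2 + 20
  = 8
Equation: -2x + y - 4z = 8

-2x + y - 4z = 8


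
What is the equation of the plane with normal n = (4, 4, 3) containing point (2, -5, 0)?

The plane through P with normal n = (a, b, c) satisfies n·(r - P) = 0,
i.e. ax + by + cz = a·x₀ + b·y₀ + c·z₀.
d = 4·2 + 4·(-5) + 3·0
  = 8 - 20 + 0
  = -12
Equation: 4x + 4y + 3z = -12

4x + 4y + 3z = -12


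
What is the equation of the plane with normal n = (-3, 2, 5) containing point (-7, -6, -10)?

The plane through P with normal n = (a, b, c) satisfies n·(r - P) = 0,
i.e. ax + by + cz = a·x₀ + b·y₀ + c·z₀.
d = (-3)·(-7) + 2·(-6) + 5·(-10)
  = 21 - 12 - 50
  = -41
Equation: -3x + 2y + 5z = -41

-3x + 2y + 5z = -41


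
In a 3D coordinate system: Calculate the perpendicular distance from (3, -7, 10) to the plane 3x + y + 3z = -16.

distance = |a·x₀ + b·y₀ + c·z₀ - d| / √(a² + b² + c²)
  = |3·3 + 1·(-7) + 3·10 - (-16)| / √(3² + 1² + 3²)
  = |9 - 7 + 30 + 16| / √(9 + 1 + 9)
  = |48| / √19
  = 48 / 4.359
  ≈ 11.01

11.01


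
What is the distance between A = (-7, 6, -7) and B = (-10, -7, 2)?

d = √[(x₂-x₁)² + (y₂-y₁)² + (z₂-z₁)²]
  = √[(-3)² + (-13)² + 9²]
  = √[9 + 169 + 81]
  = √259
  ≈ 16.09

16.09


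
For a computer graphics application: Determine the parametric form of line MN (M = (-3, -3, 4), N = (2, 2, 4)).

Direction vector d = N - M = (2 + 3, 2 + 3, 4 - 4) = (5, 5, 0)
Parametric form r = M + t·d:
x = -3 + 5t, y = -3 + 5t, z = 4

x = -3 + 5t, y = -3 + 5t, z = 4


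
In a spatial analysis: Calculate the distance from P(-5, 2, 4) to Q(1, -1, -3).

d = √[(x₂-x₁)² + (y₂-y₁)² + (z₂-z₁)²]
  = √[6² + (-3)² + (-7)²]
  = √[36 + 9 + 49]
  = √94
  ≈ 9.695

9.695


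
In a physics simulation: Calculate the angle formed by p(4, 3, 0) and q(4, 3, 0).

p·q = 4·4 + 3·3 + 0·0 = 16 + 9 + 0 = 25
|p| = √(4² + 3² + 0²) = √25 ≈ 5
|q| = √(4² + 3² + 0²) = √25 ≈ 5
cos θ = (p·q)/(|p||q|) = 25/(5·5) ≈ 1
θ = arccos(1) ≈ 0°

0°


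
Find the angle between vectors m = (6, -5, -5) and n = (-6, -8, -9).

m·n = 6·(-6) + (-5)·(-8) + (-5)·(-9) = -36 + 40 + 45 = 49
|m| = √(6² + (-5)² + (-5)²) = √86 ≈ 9.274
|n| = √((-6)² + (-8)² + (-9)²) = √181 ≈ 13.45
cos θ = (m·n)/(|m||n|) = 49/(9.274·13.45) ≈ 0.3927
θ = arccos(0.3927) ≈ 66.87°

66.87°


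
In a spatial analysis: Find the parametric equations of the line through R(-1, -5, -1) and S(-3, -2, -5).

Direction vector d = S - R = (-3 + 1, -2 + 5, -5 + 1) = (-2, 3, -4)
Parametric form r = R + t·d:
x = -1 - 2t, y = -5 + 3t, z = -1 - 4t

x = -1 - 2t, y = -5 + 3t, z = -1 - 4t


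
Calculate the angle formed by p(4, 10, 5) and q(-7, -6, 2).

p·q = 4·(-7) + 10·(-6) + 5·2 = -28 - 60 + 10 = -78
|p| = √(4² + 10² + 5²) = √141 ≈ 11.87
|q| = √((-7)² + (-6)² + 2²) = √89 ≈ 9.434
cos θ = (p·q)/(|p||q|) = -78/(11.87·9.434) ≈ -0.6963
θ = arccos(-0.6963) ≈ 134.1°

134.1°


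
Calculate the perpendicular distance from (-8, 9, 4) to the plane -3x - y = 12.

distance = |a·x₀ + b·y₀ + c·z₀ - d| / √(a² + b² + c²)
  = |(-3)·(-8) + (-1)·9 + 0·4 - 12| / √((-3)² + (-1)² + 0²)
  = |24 - 9 + 0 - 12| / √(9 + 1 + 0)
  = |3| / √10
  = 3 / 3.162
  ≈ 0.9487

0.9487


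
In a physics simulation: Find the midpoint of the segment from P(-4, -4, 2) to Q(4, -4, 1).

M = ((x₁+x₂)/2, (y₁+y₂)/2, (z₁+z₂)/2)
  = ((-4 + 4)/2, (-4 - 4)/2, (2 + 1)/2)
  = (0/2, -8/2, 3/2)
  = (0, -4, 1.5)

(0, -4, 1.5)


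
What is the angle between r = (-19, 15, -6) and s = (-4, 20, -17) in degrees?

r·s = (-19)·(-4) + 15·20 + (-6)·(-17) = 76 + 300 + 102 = 478
|r| = √((-19)² + 15² + (-6)²) = √622 ≈ 24.94
|s| = √((-4)² + 20² + (-17)²) = √705 ≈ 26.55
cos θ = (r·s)/(|r||s|) = 478/(24.94·26.55) ≈ 0.7218
θ = arccos(0.7218) ≈ 43.79°

43.79°


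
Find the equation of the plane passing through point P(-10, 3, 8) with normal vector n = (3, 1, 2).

The plane through P with normal n = (a, b, c) satisfies n·(r - P) = 0,
i.e. ax + by + cz = a·x₀ + b·y₀ + c·z₀.
d = 3·(-10) + 1·3 + 2·8
  = -30 + 3 + 16
  = -11
Equation: 3x + y + 2z = -11

3x + y + 2z = -11


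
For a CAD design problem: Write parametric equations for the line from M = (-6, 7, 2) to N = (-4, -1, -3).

Direction vector d = N - M = (-4 + 6, -1 - 7, -3 - 2) = (2, -8, -5)
Parametric form r = M + t·d:
x = -6 + 2t, y = 7 - 8t, z = 2 - 5t

x = -6 + 2t, y = 7 - 8t, z = 2 - 5t


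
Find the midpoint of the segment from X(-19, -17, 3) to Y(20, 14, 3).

M = ((x₁+x₂)/2, (y₁+y₂)/2, (z₁+z₂)/2)
  = ((-19 + 20)/2, (-17 + 14)/2, (3 + 3)/2)
  = (1/2, -3/2, 6/2)
  = (0.5, -1.5, 3)

(0.5, -1.5, 3)


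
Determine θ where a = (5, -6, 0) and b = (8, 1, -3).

a·b = 5·8 + (-6)·1 + 0·(-3) = 40 - 6 + 0 = 34
|a| = √(5² + (-6)² + 0²) = √61 ≈ 7.81
|b| = √(8² + 1² + (-3)²) = √74 ≈ 8.602
cos θ = (a·b)/(|a||b|) = 34/(7.81·8.602) ≈ 0.5061
θ = arccos(0.5061) ≈ 59.6°

59.6°


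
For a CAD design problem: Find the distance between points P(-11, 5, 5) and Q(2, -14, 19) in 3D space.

d = √[(x₂-x₁)² + (y₂-y₁)² + (z₂-z₁)²]
  = √[13² + (-19)² + 14²]
  = √[169 + 361 + 196]
  = √726
  ≈ 26.94

26.94


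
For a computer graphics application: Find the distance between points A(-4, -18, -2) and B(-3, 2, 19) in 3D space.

d = √[(x₂-x₁)² + (y₂-y₁)² + (z₂-z₁)²]
  = √[1² + 20² + 21²]
  = √[1 + 400 + 441]
  = √842
  ≈ 29.02

29.02


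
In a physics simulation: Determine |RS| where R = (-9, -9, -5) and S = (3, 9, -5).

d = √[(x₂-x₁)² + (y₂-y₁)² + (z₂-z₁)²]
  = √[12² + 18² + 0²]
  = √[144 + 324 + 0]
  = √468
  ≈ 21.63

21.63


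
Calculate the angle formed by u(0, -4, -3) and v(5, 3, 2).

u·v = 0·5 + (-4)·3 + (-3)·2 = 0 - 12 - 6 = -18
|u| = √(0² + (-4)² + (-3)²) = √25 ≈ 5
|v| = √(5² + 3² + 2²) = √38 ≈ 6.164
cos θ = (u·v)/(|u||v|) = -18/(5·6.164) ≈ -0.584
θ = arccos(-0.584) ≈ 125.7°

125.7°


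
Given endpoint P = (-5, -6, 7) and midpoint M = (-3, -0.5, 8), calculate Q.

Q = 2M - P
  = (2·(-3) - (-5), 2·(-0.5) - (-6), 2·8 - 7)
  = (-6 + 5, -1 + 6, 16 - 7)
  = (-1, 5, 9)

(-1, 5, 9)


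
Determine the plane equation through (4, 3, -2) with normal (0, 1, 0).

The plane through P with normal n = (a, b, c) satisfies n·(r - P) = 0,
i.e. ax + by + cz = a·x₀ + b·y₀ + c·z₀.
d = 0·4 + 1·3 + 0·(-2)
  = 0 + 3 + 0
  = 3
Equation: y = 3

y = 3


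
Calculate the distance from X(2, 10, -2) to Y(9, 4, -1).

d = √[(x₂-x₁)² + (y₂-y₁)² + (z₂-z₁)²]
  = √[7² + (-6)² + 1²]
  = √[49 + 36 + 1]
  = √86
  ≈ 9.274

9.274


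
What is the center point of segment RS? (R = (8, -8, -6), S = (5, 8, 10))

M = ((x₁+x₂)/2, (y₁+y₂)/2, (z₁+z₂)/2)
  = ((8 + 5)/2, (-8 + 8)/2, (-6 + 10)/2)
  = (13/2, 0/2, 4/2)
  = (6.5, 0, 2)

(6.5, 0, 2)


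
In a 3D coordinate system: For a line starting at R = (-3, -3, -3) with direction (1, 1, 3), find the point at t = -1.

P(t) = R + t·d
  = (-3 + 1·(-1), -3 + 1·(-1), -3 + 3·(-1))
  = (-3 - 1, -3 - 1, -3 - 3)
  = (-4, -4, -6)

(-4, -4, -6)


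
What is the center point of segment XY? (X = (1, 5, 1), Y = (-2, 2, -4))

M = ((x₁+x₂)/2, (y₁+y₂)/2, (z₁+z₂)/2)
  = ((1 - 2)/2, (5 + 2)/2, (1 - 4)/2)
  = (-1/2, 7/2, -3/2)
  = (-0.5, 3.5, -1.5)

(-0.5, 3.5, -1.5)


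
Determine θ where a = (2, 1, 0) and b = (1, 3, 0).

a·b = 2·1 + 1·3 + 0·0 = 2 + 3 + 0 = 5
|a| = √(2² + 1² + 0²) = √5 ≈ 2.236
|b| = √(1² + 3² + 0²) = √10 ≈ 3.162
cos θ = (a·b)/(|a||b|) = 5/(2.236·3.162) ≈ 0.7071
θ = arccos(0.7071) ≈ 45°

45°


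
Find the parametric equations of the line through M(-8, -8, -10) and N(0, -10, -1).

Direction vector d = N - M = (0 + 8, -10 + 8, -1 + 10) = (8, -2, 9)
Parametric form r = M + t·d:
x = -8 + 8t, y = -8 - 2t, z = -10 + 9t

x = -8 + 8t, y = -8 - 2t, z = -10 + 9t


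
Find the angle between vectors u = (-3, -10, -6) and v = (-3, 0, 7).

u·v = (-3)·(-3) + (-10)·0 + (-6)·7 = 9 + 0 - 42 = -33
|u| = √((-3)² + (-10)² + (-6)²) = √145 ≈ 12.04
|v| = √((-3)² + 0² + 7²) = √58 ≈ 7.616
cos θ = (u·v)/(|u||v|) = -33/(12.04·7.616) ≈ -0.3598
θ = arccos(-0.3598) ≈ 111.1°

111.1°


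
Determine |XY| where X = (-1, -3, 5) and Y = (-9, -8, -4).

d = √[(x₂-x₁)² + (y₂-y₁)² + (z₂-z₁)²]
  = √[(-8)² + (-5)² + (-9)²]
  = √[64 + 25 + 81]
  = √170
  ≈ 13.04

13.04


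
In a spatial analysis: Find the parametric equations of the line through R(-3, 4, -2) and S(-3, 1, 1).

Direction vector d = S - R = (-3 + 3, 1 - 4, 1 + 2) = (0, -3, 3)
Parametric form r = R + t·d:
x = -3, y = 4 - 3t, z = -2 + 3t

x = -3, y = 4 - 3t, z = -2 + 3t


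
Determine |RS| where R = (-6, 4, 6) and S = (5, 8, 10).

d = √[(x₂-x₁)² + (y₂-y₁)² + (z₂-z₁)²]
  = √[11² + 4² + 4²]
  = √[121 + 16 + 16]
  = √153
  ≈ 12.37

12.37


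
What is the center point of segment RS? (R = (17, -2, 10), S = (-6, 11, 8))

M = ((x₁+x₂)/2, (y₁+y₂)/2, (z₁+z₂)/2)
  = ((17 - 6)/2, (-2 + 11)/2, (10 + 8)/2)
  = (11/2, 9/2, 18/2)
  = (5.5, 4.5, 9)

(5.5, 4.5, 9)


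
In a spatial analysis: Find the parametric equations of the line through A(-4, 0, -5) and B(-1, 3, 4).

Direction vector d = B - A = (-1 + 4, 3 + 0, 4 + 5) = (3, 3, 9)
Parametric form r = A + t·d:
x = -4 + 3t, y = 0 + 3t, z = -5 + 9t

x = -4 + 3t, y = 0 + 3t, z = -5 + 9t


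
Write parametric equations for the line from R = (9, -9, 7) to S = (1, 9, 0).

Direction vector d = S - R = (1 - 9, 9 + 9, 0 - 7) = (-8, 18, -7)
Parametric form r = R + t·d:
x = 9 - 8t, y = -9 + 18t, z = 7 - 7t

x = 9 - 8t, y = -9 + 18t, z = 7 - 7t


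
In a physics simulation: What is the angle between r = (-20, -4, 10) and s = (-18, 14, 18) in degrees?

r·s = (-20)·(-18) + (-4)·14 + 10·18 = 360 - 56 + 180 = 484
|r| = √((-20)² + (-4)² + 10²) = √516 ≈ 22.72
|s| = √((-18)² + 14² + 18²) = √844 ≈ 29.05
cos θ = (r·s)/(|r||s|) = 484/(22.72·29.05) ≈ 0.7334
θ = arccos(0.7334) ≈ 42.83°

42.83°
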